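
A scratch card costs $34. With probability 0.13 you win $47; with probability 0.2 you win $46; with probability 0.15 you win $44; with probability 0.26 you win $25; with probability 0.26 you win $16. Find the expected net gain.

-1.43

E[payout] = 47·0.13 + 46·0.2 + 44·0.15 + 25·0.26 + 16·0.26
 = 6.11 + 9.2 + 6.6 + 6.5 + 4.16
 = 32.57
Net = 32.57 - 34 = -1.43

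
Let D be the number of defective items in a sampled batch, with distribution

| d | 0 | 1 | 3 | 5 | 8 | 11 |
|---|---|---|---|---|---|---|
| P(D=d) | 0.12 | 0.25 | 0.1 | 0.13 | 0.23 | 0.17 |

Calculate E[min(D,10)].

E[min(D,10)] = Σ min(d,10)·P(D=d)
 = 0·0.12 + 1·0.25 + 3·0.1 + 5·0.13 + 8·0.23 + 10·0.17
 = 0 + 0.25 + 0.3 + 0.65 + 1.84 + 1.7
 = 4.74

4.74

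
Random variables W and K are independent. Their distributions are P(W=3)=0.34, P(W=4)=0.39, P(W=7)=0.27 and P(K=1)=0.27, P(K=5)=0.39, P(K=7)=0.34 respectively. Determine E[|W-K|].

2.425

E[|W-K|] = Σ_w Σ_k |w-k| · P(W=w)P(K=k)
 = 2·0.0918 + 2·0.1326 + 4·0.1156 + 3·0.1053 + 1·0.1521 + 3·0.1326 + 6·0.0729 + 2·0.1053 + 0·0.0918
 = 0.1836 + 0.2652 + 0.4624 + 0.3159 + 0.1521 + 0.3978 + 0.4374 + 0.2106 + 0
 = 2.425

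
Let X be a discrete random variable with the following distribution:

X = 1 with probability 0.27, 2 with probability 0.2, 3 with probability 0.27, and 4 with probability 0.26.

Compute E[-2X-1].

E[-2X-1] = Σ (-2x-1)·P(X=x)
 = (-3)·0.27 + (-5)·0.2 + (-7)·0.27 + (-9)·0.26
 = (-0.81) + (-1) + (-1.89) + (-2.34)
 = -6.04

-6.04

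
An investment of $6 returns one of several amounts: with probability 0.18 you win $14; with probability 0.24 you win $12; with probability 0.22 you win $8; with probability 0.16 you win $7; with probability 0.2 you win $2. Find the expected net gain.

E[payout] = 14·0.18 + 12·0.24 + 8·0.22 + 7·0.16 + 2·0.2
 = 2.52 + 2.88 + 1.76 + 1.12 + 0.4
 = 8.68
Net = 8.68 - 6 = 2.68

2.68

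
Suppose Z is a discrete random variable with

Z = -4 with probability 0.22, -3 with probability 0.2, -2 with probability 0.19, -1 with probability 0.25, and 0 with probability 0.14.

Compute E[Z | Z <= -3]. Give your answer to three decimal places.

-3.524

P(Z <= -3) = 0.22 + 0.2 = 0.42.
E[Z | Z <= -3] = [(-4)·0.22 + (-3)·0.2] / 0.42
 = -1.48 / 0.42
 = -74/21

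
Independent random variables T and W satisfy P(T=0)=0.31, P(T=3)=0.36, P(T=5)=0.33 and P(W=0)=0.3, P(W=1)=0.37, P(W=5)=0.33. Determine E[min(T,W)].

E[min(T,W)] = Σ_t Σ_w min(t,w) · P(T=t)P(W=w)
 = 0·0.093 + 0·0.1147 + 0·0.1023 + 0·0.108 + 1·0.1332 + 3·0.1188 + 0·0.099 + 1·0.1221 + 5·0.1089
 = 0 + 0 + 0 + 0 + 0.1332 + 0.3564 + 0 + 0.1221 + 0.5445
 = 1.1562

1.1562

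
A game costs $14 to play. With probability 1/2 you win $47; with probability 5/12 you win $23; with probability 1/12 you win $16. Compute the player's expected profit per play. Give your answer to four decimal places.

20.4167

E[payout] = 47·1/2 + 23·5/12 + 16·1/12
 = 47/2 + 115/12 + 4/3
 = 413/12
Net = 413/12 - 14 = 245/12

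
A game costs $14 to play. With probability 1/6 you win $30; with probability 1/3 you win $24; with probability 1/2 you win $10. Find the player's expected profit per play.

4

E[payout] = 30·1/6 + 24·1/3 + 10·1/2
 = 5 + 8 + 5
 = 18
Net = 18 - 14 = 4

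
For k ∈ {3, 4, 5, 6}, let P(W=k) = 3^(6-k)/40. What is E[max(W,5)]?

E[max(W,5)] = Σ max(w,5)·P(W=w)
 = 5·27/40 + 5·9/40 + 5·3/40 + 6·1/40
 = 27/8 + 9/8 + 3/8 + 3/20
 = 201/40

5.025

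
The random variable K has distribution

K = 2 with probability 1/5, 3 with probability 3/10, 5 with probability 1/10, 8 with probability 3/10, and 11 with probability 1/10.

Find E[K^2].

37.3

E[K^2] = Σ k^2·P(K=k)
 = 4·1/5 + 9·3/10 + 25·1/10 + 64·3/10 + 121·1/10
 = 4/5 + 27/10 + 5/2 + 96/5 + 121/10
 = 373/10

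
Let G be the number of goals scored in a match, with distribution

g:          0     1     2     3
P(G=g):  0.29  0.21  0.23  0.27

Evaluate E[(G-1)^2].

1.6

E[(G-1)^2] = Σ (g-1)^2·P(G=g)
 = 1·0.29 + 0·0.21 + 1·0.23 + 4·0.27
 = 0.29 + 0 + 0.23 + 1.08
 = 1.6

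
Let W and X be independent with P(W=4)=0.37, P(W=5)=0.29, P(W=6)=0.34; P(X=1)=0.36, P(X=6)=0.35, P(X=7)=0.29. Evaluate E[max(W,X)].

E[max(W,X)] = Σ_w Σ_x max(w,x) · P(W=w)P(X=x)
 = 4·0.1332 + 6·0.1295 + 7·0.1073 + 5·0.1044 + 6·0.1015 + 7·0.0841 + 6·0.1224 + 6·0.119 + 7·0.0986
 = 0.5328 + 0.777 + 0.7511 + 0.522 + 0.609 + 0.5887 + 0.7344 + 0.714 + 0.6902
 = 5.9192

5.9192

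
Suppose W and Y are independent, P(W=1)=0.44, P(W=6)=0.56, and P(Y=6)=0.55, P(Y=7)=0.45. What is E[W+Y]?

10.25

E[W+Y] = Σ_w Σ_y (w+y) · P(W=w)P(Y=y)
 = 7·0.242 + 8·0.198 + 12·0.308 + 13·0.252
 = 1.694 + 1.584 + 3.696 + 3.276
 = 10.25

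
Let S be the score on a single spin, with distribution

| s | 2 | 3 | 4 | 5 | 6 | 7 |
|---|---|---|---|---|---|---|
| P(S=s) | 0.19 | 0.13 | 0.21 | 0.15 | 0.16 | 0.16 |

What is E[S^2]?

E[S^2] = Σ s^2·P(S=s)
 = 4·0.19 + 9·0.13 + 16·0.21 + 25·0.15 + 36·0.16 + 49·0.16
 = 0.76 + 1.17 + 3.36 + 3.75 + 5.76 + 7.84
 = 22.64

22.64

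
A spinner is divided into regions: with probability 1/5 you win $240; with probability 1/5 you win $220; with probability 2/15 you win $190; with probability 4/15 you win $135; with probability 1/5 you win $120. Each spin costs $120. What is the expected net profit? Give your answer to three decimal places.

57.333

E[payout] = 240·1/5 + 220·1/5 + 190·2/15 + 135·4/15 + 120·1/5
 = 48 + 44 + 76/3 + 36 + 24
 = 532/3
Net = 532/3 - 120 = 172/3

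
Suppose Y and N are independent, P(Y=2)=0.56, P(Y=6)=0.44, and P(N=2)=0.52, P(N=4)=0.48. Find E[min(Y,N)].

E[min(Y,N)] = Σ_y Σ_n min(y,n) · P(Y=y)P(N=n)
 = 2·0.2912 + 2·0.2688 + 2·0.2288 + 4·0.2112
 = 0.5824 + 0.5376 + 0.4576 + 0.8448
 = 2.4224

2.4224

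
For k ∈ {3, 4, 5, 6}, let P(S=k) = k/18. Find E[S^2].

E[S^2] = Σ s^2·P(S=s)
 = 9·1/6 + 16·2/9 + 25·5/18 + 36·1/3
 = 3/2 + 32/9 + 125/18 + 12
 = 24

24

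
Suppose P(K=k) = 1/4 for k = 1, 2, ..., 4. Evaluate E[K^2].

7.5

E[K^2] = Σ k^2·P(K=k)
 = 1·1/4 + 4·1/4 + 9·1/4 + 16·1/4
 = 1/4 + 1 + 9/4 + 4
 = 15/2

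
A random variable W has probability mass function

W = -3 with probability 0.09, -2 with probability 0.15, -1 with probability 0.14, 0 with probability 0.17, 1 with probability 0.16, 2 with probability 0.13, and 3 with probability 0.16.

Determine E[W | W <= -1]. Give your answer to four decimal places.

P(W <= -1) = 0.09 + 0.15 + 0.14 = 0.38.
E[W | W <= -1] = [(-3)·0.09 + (-2)·0.15 + (-1)·0.14] / 0.38
 = -0.71 / 0.38
 = -71/38

-1.8684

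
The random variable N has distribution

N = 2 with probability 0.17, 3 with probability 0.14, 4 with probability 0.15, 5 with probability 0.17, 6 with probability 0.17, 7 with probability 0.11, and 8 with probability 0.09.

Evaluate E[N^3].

156.52

E[N^3] = Σ n^3·P(N=n)
 = 8·0.17 + 27·0.14 + 64·0.15 + 125·0.17 + 216·0.17 + 343·0.11 + 512·0.09
 = 1.36 + 3.78 + 9.6 + 21.25 + 36.72 + 37.73 + 46.08
 = 156.52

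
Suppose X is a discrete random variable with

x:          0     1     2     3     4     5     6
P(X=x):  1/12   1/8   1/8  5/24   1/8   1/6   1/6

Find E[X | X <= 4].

2.25

P(X <= 4) = 1/12 + 1/8 + 1/8 + 5/24 + 1/8 = 2/3.
E[X | X <= 4] = [0·1/12 + 1·1/8 + 2·1/8 + 3·5/24 + 4·1/8] / (2/3)
 = 3/2 / (2/3)
 = 9/4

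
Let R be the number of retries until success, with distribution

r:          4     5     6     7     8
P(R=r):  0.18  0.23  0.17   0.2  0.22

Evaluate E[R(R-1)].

E[R(R-1)] = Σ r(r-1)·P(R=r)
 = 12·0.18 + 20·0.23 + 30·0.17 + 42·0.2 + 56·0.22
 = 2.16 + 4.6 + 5.1 + 8.4 + 12.32
 = 32.58

32.58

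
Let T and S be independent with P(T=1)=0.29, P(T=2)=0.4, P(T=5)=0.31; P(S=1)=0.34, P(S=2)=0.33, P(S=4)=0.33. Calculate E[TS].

6.1248

E[TS] = Σ_t Σ_s ts · P(T=t)P(S=s)
 = 1·0.0986 + 2·0.0957 + 4·0.0957 + 2·0.136 + 4·0.132 + 8·0.132 + 5·0.1054 + 10·0.1023 + 20·0.1023
 = 0.0986 + 0.1914 + 0.3828 + 0.272 + 0.528 + 1.056 + 0.527 + 1.023 + 2.046
 = 6.1248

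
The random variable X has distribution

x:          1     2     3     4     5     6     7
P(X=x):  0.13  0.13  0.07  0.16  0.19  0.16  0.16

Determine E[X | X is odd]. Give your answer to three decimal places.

4.382

P(X is odd) = 0.13 + 0.07 + 0.19 + 0.16 = 0.55.
E[X | X is odd] = [1·0.13 + 3·0.07 + 5·0.19 + 7·0.16] / 0.55
 = 2.41 / 0.55
 = 241/55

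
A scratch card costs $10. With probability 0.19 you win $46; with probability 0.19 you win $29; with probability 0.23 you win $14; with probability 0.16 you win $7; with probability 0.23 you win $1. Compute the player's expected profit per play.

E[payout] = 46·0.19 + 29·0.19 + 14·0.23 + 7·0.16 + 1·0.23
 = 8.74 + 5.51 + 3.22 + 1.12 + 0.23
 = 18.82
Net = 18.82 - 10 = 8.82

8.82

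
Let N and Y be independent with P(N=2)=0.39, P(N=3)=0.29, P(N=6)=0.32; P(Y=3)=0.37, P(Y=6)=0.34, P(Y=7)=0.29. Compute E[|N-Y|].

2.3204

E[|N-Y|] = Σ_n Σ_y |n-y| · P(N=n)P(Y=y)
 = 1·0.1443 + 4·0.1326 + 5·0.1131 + 0·0.1073 + 3·0.0986 + 4·0.0841 + 3·0.1184 + 0·0.1088 + 1·0.0928
 = 0.1443 + 0.5304 + 0.5655 + 0 + 0.2958 + 0.3364 + 0.3552 + 0 + 0.0928
 = 2.3204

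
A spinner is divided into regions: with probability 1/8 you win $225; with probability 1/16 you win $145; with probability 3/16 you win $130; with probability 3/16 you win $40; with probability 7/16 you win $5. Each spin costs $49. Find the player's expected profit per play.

E[payout] = 225·1/8 + 145·1/16 + 130·3/16 + 40·3/16 + 5·7/16
 = 225/8 + 145/16 + 195/8 + 15/2 + 35/16
 = 285/4
Net = 285/4 - 49 = 89/4

22.25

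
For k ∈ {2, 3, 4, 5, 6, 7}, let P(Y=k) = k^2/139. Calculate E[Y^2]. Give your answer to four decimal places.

E[Y^2] = Σ y^2·P(Y=y)
 = 4·4/139 + 9·9/139 + 16·16/139 + 25·25/139 + 36·36/139 + 49·49/139
 = 16/139 + 81/139 + 256/139 + 625/139 + 1296/139 + 2401/139
 = 4675/139

33.6331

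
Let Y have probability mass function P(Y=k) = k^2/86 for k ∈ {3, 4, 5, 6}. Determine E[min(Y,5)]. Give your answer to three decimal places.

E[min(Y,5)] = Σ min(y,5)·P(Y=y)
 = 3·9/86 + 4·8/43 + 5·25/86 + 5·18/43
 = 27/86 + 32/43 + 125/86 + 90/43
 = 198/43

4.605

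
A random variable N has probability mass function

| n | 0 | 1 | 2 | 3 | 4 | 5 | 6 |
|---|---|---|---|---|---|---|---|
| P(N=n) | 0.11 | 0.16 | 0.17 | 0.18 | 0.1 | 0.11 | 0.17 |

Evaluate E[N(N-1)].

9.92

E[N(N-1)] = Σ n(n-1)·P(N=n)
 = 0·0.11 + 0·0.16 + 2·0.17 + 6·0.18 + 12·0.1 + 20·0.11 + 30·0.17
 = 0 + 0 + 0.34 + 1.08 + 1.2 + 2.2 + 5.1
 = 9.92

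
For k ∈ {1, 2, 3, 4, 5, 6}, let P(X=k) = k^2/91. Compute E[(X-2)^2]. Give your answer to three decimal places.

E[(X-2)^2] = Σ (x-2)^2·P(X=x)
 = 1·1/91 + 0·4/91 + 1·9/91 + 4·16/91 + 9·25/91 + 16·36/91
 = 1/91 + 0 + 9/91 + 64/91 + 225/91 + 576/91
 = 125/13

9.615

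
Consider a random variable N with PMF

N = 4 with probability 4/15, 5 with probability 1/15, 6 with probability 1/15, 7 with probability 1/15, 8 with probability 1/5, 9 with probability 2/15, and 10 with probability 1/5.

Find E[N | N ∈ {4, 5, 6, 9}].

5.625

P(N ∈ {4, 5, 6, 9}) = 4/15 + 1/15 + 1/15 + 2/15 = 8/15.
E[N | N ∈ {4, 5, 6, 9}] = [4·4/15 + 5·1/15 + 6·1/15 + 9·2/15] / (8/15)
 = 3 / (8/15)
 = 45/8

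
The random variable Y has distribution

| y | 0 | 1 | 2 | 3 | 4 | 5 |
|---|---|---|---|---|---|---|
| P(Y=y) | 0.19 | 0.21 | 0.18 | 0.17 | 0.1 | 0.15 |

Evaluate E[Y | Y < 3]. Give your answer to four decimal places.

P(Y < 3) = 0.19 + 0.21 + 0.18 = 0.58.
E[Y | Y < 3] = [0·0.19 + 1·0.21 + 2·0.18] / 0.58
 = 0.57 / 0.58
 = 57/58

0.9828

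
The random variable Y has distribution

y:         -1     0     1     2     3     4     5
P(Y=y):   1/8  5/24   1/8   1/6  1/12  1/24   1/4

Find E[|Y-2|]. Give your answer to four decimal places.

1.8333

E[|Y-2|] = Σ |y-2|·P(Y=y)
 = 3·1/8 + 2·5/24 + 1·1/8 + 0·1/6 + 1·1/12 + 2·1/24 + 3·1/4
 = 3/8 + 5/12 + 1/8 + 0 + 1/12 + 1/12 + 3/4
 = 11/6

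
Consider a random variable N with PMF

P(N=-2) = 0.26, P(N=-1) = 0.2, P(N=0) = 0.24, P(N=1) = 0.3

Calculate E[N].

-0.42

E[N] = Σ n·P(N=n)
 = (-2)·0.26 + (-1)·0.2 + 0·0.24 + 1·0.3
 = (-0.52) + (-0.2) + 0 + 0.3
 = -0.42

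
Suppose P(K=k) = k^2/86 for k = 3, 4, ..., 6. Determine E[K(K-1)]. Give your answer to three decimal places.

E[K(K-1)] = Σ k(k-1)·P(K=k)
 = 6·9/86 + 12·8/43 + 20·25/86 + 30·18/43
 = 27/43 + 96/43 + 250/43 + 540/43
 = 913/43

21.233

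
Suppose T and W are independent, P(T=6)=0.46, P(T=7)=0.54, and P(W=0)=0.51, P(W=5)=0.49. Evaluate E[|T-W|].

4.09

E[|T-W|] = Σ_t Σ_w |t-w| · P(T=t)P(W=w)
 = 6·0.2346 + 1·0.2254 + 7·0.2754 + 2·0.2646
 = 1.4076 + 0.2254 + 1.9278 + 0.5292
 = 4.09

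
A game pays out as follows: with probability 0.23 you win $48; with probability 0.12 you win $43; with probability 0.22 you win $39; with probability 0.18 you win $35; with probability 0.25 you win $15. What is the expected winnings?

34.83

E[payout] = 48·0.23 + 43·0.12 + 39·0.22 + 35·0.18 + 15·0.25
 = 11.04 + 5.16 + 8.58 + 6.3 + 3.75
 = 34.83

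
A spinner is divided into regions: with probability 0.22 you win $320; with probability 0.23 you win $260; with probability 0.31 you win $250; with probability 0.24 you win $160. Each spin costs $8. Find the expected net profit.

E[payout] = 320·0.22 + 260·0.23 + 250·0.31 + 160·0.24
 = 70.4 + 59.8 + 77.5 + 38.4
 = 246.1
Net = 246.1 - 8 = 238.1

238.1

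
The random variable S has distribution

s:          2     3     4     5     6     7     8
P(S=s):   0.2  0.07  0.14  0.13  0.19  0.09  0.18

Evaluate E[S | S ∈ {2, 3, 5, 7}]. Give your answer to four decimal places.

3.8571

P(S ∈ {2, 3, 5, 7}) = 0.2 + 0.07 + 0.13 + 0.09 = 0.49.
E[S | S ∈ {2, 3, 5, 7}] = [2·0.2 + 3·0.07 + 5·0.13 + 7·0.09] / 0.49
 = 1.89 / 0.49
 = 27/7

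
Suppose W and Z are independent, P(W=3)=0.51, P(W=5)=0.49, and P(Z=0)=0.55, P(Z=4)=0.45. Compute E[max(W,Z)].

4.2095

E[max(W,Z)] = Σ_w Σ_z max(w,z) · P(W=w)P(Z=z)
 = 3·0.2805 + 4·0.2295 + 5·0.2695 + 5·0.2205
 = 0.8415 + 0.918 + 1.3475 + 1.1025
 = 4.2095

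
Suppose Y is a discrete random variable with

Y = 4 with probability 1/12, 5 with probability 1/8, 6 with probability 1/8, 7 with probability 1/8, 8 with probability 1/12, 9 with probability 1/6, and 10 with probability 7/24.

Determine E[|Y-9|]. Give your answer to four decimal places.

E[|Y-9|] = Σ |y-9|·P(Y=y)
 = 5·1/12 + 4·1/8 + 3·1/8 + 2·1/8 + 1·1/12 + 0·1/6 + 1·7/24
 = 5/12 + 1/2 + 3/8 + 1/4 + 1/12 + 0 + 7/24
 = 23/12

1.9167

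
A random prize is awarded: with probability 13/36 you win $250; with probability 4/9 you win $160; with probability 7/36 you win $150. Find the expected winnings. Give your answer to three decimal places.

190.556

E[payout] = 250·13/36 + 160·4/9 + 150·7/36
 = 1625/18 + 640/9 + 175/6
 = 1715/9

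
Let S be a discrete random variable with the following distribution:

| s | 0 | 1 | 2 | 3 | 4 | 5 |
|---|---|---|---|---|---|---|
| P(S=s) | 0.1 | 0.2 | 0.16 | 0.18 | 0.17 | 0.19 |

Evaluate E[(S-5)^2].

E[(S-5)^2] = Σ (s-5)^2·P(S=s)
 = 25·0.1 + 16·0.2 + 9·0.16 + 4·0.18 + 1·0.17 + 0·0.19
 = 2.5 + 3.2 + 1.44 + 0.72 + 0.17 + 0
 = 8.03

8.03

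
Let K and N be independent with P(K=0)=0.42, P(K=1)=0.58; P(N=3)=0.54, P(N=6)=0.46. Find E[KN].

E[KN] = Σ_k Σ_n kn · P(K=k)P(N=n)
 = 0·0.2268 + 0·0.1932 + 3·0.3132 + 6·0.2668
 = 0 + 0 + 0.9396 + 1.6008
 = 2.5404

2.5404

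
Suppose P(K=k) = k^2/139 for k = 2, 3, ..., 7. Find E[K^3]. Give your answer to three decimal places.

E[K^3] = Σ k^3·P(K=k)
 = 8·4/139 + 27·9/139 + 64·16/139 + 125·25/139 + 216·36/139 + 343·49/139
 = 32/139 + 243/139 + 1024/139 + 3125/139 + 7776/139 + 16807/139
 = 29007/139

208.683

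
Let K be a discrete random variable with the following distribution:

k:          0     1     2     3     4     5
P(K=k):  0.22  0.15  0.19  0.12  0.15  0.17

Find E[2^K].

E[2^K] = Σ 2^k·P(K=k)
 = 1·0.22 + 2·0.15 + 4·0.19 + 8·0.12 + 16·0.15 + 32·0.17
 = 0.22 + 0.3 + 0.76 + 0.96 + 2.4 + 5.44
 = 10.08

10.08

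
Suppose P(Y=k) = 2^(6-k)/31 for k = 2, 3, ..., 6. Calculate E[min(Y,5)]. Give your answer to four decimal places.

E[min(Y,5)] = Σ min(y,5)·P(Y=y)
 = 2·16/31 + 3·8/31 + 4·4/31 + 5·2/31 + 5·1/31
 = 32/31 + 24/31 + 16/31 + 10/31 + 5/31
 = 87/31

2.8065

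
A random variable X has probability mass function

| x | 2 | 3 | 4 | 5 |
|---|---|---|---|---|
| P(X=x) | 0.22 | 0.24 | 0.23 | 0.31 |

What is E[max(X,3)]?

3.85

E[max(X,3)] = Σ max(x,3)·P(X=x)
 = 3·0.22 + 3·0.24 + 4·0.23 + 5·0.31
 = 0.66 + 0.72 + 0.92 + 1.55
 = 3.85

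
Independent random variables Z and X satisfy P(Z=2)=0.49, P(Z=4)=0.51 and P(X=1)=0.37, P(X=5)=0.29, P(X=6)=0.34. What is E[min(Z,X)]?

2.2726

E[min(Z,X)] = Σ_z Σ_x min(z,x) · P(Z=z)P(X=x)
 = 1·0.1813 + 2·0.1421 + 2·0.1666 + 1·0.1887 + 4·0.1479 + 4·0.1734
 = 0.1813 + 0.2842 + 0.3332 + 0.1887 + 0.5916 + 0.6936
 = 2.2726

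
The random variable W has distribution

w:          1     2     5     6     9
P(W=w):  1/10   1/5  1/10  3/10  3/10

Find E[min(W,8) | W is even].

P(W is even) = 1/5 + 3/10 = 1/2.
E[min(W,8) | W is even] = [2·1/5 + 6·3/10] / (1/2)
 = 11/5 / (1/2)
 = 22/5

4.4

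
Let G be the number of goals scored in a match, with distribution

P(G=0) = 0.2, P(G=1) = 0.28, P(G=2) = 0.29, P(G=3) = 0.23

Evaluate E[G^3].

8.81

E[G^3] = Σ g^3·P(G=g)
 = 0·0.2 + 1·0.28 + 8·0.29 + 27·0.23
 = 0 + 0.28 + 2.32 + 6.21
 = 8.81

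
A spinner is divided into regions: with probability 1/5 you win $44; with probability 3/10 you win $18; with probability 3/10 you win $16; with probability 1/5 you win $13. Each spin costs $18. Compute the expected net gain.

E[payout] = 44·1/5 + 18·3/10 + 16·3/10 + 13·1/5
 = 44/5 + 27/5 + 24/5 + 13/5
 = 108/5
Net = 108/5 - 18 = 18/5

3.6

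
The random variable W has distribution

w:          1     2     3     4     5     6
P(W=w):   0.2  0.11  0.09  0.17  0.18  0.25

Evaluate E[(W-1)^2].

E[(W-1)^2] = Σ (w-1)^2·P(W=w)
 = 0·0.2 + 1·0.11 + 4·0.09 + 9·0.17 + 16·0.18 + 25·0.25
 = 0 + 0.11 + 0.36 + 1.53 + 2.88 + 6.25
 = 11.13

11.13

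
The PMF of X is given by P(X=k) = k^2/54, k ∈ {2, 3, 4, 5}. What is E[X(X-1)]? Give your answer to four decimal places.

E[X(X-1)] = Σ x(x-1)·P(X=x)
 = 2·2/27 + 6·1/6 + 12·8/27 + 20·25/54
 = 4/27 + 1 + 32/9 + 250/27
 = 377/27

13.9630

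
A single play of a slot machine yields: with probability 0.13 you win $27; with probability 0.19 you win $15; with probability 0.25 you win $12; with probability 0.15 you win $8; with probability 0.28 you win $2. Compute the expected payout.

E[payout] = 27·0.13 + 15·0.19 + 12·0.25 + 8·0.15 + 2·0.28
 = 3.51 + 2.85 + 3 + 1.2 + 0.56
 = 11.12

11.12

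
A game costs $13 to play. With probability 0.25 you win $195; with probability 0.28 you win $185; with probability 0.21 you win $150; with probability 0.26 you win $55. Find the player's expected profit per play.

133.35

E[payout] = 195·0.25 + 185·0.28 + 150·0.21 + 55·0.26
 = 48.75 + 51.8 + 31.5 + 14.3
 = 146.35
Net = 146.35 - 13 = 133.35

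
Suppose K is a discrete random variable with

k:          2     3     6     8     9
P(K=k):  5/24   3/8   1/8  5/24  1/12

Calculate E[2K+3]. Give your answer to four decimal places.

E[2K+3] = Σ (2k+3)·P(K=k)
 = 7·5/24 + 9·3/8 + 15·1/8 + 19·5/24 + 21·1/12
 = 35/24 + 27/8 + 15/8 + 95/24 + 7/4
 = 149/12

12.4167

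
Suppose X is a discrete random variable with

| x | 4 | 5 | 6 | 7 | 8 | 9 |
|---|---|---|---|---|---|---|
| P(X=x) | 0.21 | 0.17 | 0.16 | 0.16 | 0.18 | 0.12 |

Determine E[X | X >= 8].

8.4

P(X >= 8) = 0.18 + 0.12 = 0.3.
E[X | X >= 8] = [8·0.18 + 9·0.12] / 0.3
 = 2.52 / 0.3
 = 42/5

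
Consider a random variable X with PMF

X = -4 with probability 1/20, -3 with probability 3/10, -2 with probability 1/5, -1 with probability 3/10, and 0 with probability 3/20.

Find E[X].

E[X] = Σ x·P(X=x)
 = (-4)·1/20 + (-3)·3/10 + (-2)·1/5 + (-1)·3/10 + 0·3/20
 = (-1/5) + (-9/10) + (-2/5) + (-3/10) + 0
 = -9/5

-1.8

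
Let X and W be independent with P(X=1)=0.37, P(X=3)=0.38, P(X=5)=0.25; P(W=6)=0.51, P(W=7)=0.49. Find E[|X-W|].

3.73

E[|X-W|] = Σ_x Σ_w |x-w| · P(X=x)P(W=w)
 = 5·0.1887 + 6·0.1813 + 3·0.1938 + 4·0.1862 + 1·0.1275 + 2·0.1225
 = 0.9435 + 1.0878 + 0.5814 + 0.7448 + 0.1275 + 0.245
 = 3.73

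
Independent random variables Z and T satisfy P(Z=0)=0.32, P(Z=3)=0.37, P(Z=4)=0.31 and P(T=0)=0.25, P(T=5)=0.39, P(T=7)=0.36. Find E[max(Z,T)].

E[max(Z,T)] = Σ_z Σ_t max(z,t) · P(Z=z)P(T=t)
 = 0·0.08 + 5·0.1248 + 7·0.1152 + 3·0.0925 + 5·0.1443 + 7·0.1332 + 4·0.0775 + 5·0.1209 + 7·0.1116
 = 0 + 0.624 + 0.8064 + 0.2775 + 0.7215 + 0.9324 + 0.31 + 0.6045 + 0.7812
 = 5.0575

5.0575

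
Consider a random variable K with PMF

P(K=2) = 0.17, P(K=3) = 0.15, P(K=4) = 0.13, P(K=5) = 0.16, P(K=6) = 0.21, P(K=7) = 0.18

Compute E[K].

E[K] = Σ k·P(K=k)
 = 2·0.17 + 3·0.15 + 4·0.13 + 5·0.16 + 6·0.21 + 7·0.18
 = 0.34 + 0.45 + 0.52 + 0.8 + 1.26 + 1.26
 = 4.63

4.63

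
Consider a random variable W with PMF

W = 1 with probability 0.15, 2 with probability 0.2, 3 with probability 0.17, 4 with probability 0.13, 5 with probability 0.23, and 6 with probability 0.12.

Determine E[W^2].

14.63

E[W^2] = Σ w^2·P(W=w)
 = 1·0.15 + 4·0.2 + 9·0.17 + 16·0.13 + 25·0.23 + 36·0.12
 = 0.15 + 0.8 + 1.53 + 2.08 + 5.75 + 4.32
 = 14.63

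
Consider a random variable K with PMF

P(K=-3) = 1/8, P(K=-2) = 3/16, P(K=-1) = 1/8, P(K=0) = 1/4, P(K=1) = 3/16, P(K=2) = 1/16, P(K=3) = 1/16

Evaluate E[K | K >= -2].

0

P(K >= -2) = 3/16 + 1/8 + 1/4 + 3/16 + 1/16 + 1/16 = 7/8.
E[K | K >= -2] = [(-2)·3/16 + (-1)·1/8 + 0·1/4 + 1·3/16 + 2·1/16 + 3·1/16] / (7/8)
 = 0 / (7/8)
 = 0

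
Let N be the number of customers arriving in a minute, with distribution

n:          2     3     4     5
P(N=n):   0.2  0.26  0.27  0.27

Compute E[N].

E[N] = Σ n·P(N=n)
 = 2·0.2 + 3·0.26 + 4·0.27 + 5·0.27
 = 0.4 + 0.78 + 1.08 + 1.35
 = 3.61

3.61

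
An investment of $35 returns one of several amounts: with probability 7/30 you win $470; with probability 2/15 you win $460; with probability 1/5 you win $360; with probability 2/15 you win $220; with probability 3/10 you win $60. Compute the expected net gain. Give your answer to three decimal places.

255.333

E[payout] = 470·7/30 + 460·2/15 + 360·1/5 + 220·2/15 + 60·3/10
 = 329/3 + 184/3 + 72 + 88/3 + 18
 = 871/3
Net = 871/3 - 35 = 766/3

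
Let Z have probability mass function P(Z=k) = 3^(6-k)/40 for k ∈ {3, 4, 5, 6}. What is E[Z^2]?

12.45

E[Z^2] = Σ z^2·P(Z=z)
 = 9·27/40 + 16·9/40 + 25·3/40 + 36·1/40
 = 243/40 + 18/5 + 15/8 + 9/10
 = 249/20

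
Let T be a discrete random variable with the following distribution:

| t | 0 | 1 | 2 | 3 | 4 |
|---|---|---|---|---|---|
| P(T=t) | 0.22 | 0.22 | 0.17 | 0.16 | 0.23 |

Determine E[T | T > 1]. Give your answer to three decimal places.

P(T > 1) = 0.17 + 0.16 + 0.23 = 0.56.
E[T | T > 1] = [2·0.17 + 3·0.16 + 4·0.23] / 0.56
 = 1.74 / 0.56
 = 87/28

3.107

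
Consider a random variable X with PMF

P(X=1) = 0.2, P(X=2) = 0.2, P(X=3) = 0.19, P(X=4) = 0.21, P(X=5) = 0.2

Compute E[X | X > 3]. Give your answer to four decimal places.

4.4878

P(X > 3) = 0.21 + 0.2 = 0.41.
E[X | X > 3] = [4·0.21 + 5·0.2] / 0.41
 = 1.84 / 0.41
 = 184/41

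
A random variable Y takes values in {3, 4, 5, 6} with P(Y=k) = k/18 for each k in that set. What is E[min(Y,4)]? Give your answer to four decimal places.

E[min(Y,4)] = Σ min(y,4)·P(Y=y)
 = 3·1/6 + 4·2/9 + 4·5/18 + 4·1/3
 = 1/2 + 8/9 + 10/9 + 4/3
 = 23/6

3.8333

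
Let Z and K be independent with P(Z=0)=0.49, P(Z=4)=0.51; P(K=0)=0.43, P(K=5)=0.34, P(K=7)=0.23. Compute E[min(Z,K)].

E[min(Z,K)] = Σ_z Σ_k min(z,k) · P(Z=z)P(K=k)
 = 0·0.2107 + 0·0.1666 + 0·0.1127 + 0·0.2193 + 4·0.1734 + 4·0.1173
 = 0 + 0 + 0 + 0 + 0.6936 + 0.4692
 = 1.1628

1.1628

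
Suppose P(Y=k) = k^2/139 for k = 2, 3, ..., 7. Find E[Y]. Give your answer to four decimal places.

E[Y] = Σ y·P(Y=y)
 = 2·4/139 + 3·9/139 + 4·16/139 + 5·25/139 + 6·36/139 + 7·49/139
 = 8/139 + 27/139 + 64/139 + 125/139 + 216/139 + 343/139
 = 783/139

5.6331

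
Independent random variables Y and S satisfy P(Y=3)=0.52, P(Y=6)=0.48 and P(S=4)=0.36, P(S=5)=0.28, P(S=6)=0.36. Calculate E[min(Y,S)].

E[min(Y,S)] = Σ_y Σ_s min(y,s) · P(Y=y)P(S=s)
 = 3·0.1872 + 3·0.1456 + 3·0.1872 + 4·0.1728 + 5·0.1344 + 6·0.1728
 = 0.5616 + 0.4368 + 0.5616 + 0.6912 + 0.672 + 1.0368
 = 3.96

3.96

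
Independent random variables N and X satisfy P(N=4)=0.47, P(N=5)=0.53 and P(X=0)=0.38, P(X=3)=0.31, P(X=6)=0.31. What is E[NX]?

E[NX] = Σ_n Σ_x nx · P(N=n)P(X=x)
 = 0·0.1786 + 12·0.1457 + 24·0.1457 + 0·0.2014 + 15·0.1643 + 30·0.1643
 = 0 + 1.7484 + 3.4968 + 0 + 2.4645 + 4.929
 = 12.6387

12.6387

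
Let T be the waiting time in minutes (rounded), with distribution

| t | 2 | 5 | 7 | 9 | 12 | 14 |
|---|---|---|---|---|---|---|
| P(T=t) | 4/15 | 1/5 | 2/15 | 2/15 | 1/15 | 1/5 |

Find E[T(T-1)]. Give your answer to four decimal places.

E[T(T-1)] = Σ t(t-1)·P(T=t)
 = 2·4/15 + 20·1/5 + 42·2/15 + 72·2/15 + 132·1/15 + 182·1/5
 = 8/15 + 4 + 28/5 + 48/5 + 44/5 + 182/5
 = 974/15

64.9333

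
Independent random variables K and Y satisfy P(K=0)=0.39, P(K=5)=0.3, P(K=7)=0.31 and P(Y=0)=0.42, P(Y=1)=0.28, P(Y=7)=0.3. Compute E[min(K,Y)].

E[min(K,Y)] = Σ_k Σ_y min(k,y) · P(K=k)P(Y=y)
 = 0·0.1638 + 0·0.1092 + 0·0.117 + 0·0.126 + 1·0.084 + 5·0.09 + 0·0.1302 + 1·0.0868 + 7·0.093
 = 0 + 0 + 0 + 0 + 0.084 + 0.45 + 0 + 0.0868 + 0.651
 = 1.2718

1.2718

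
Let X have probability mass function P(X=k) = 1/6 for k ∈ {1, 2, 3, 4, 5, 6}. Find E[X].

3.5

E[X] = Σ x·P(X=x)
 = 1·1/6 + 2·1/6 + 3·1/6 + 4·1/6 + 5·1/6 + 6·1/6
 = 1/6 + 1/3 + 1/2 + 2/3 + 5/6 + 1
 = 7/2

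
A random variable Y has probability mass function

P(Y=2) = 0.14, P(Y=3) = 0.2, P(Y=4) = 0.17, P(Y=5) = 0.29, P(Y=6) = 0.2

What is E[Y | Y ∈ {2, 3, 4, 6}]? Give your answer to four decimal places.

P(Y ∈ {2, 3, 4, 6}) = 0.14 + 0.2 + 0.17 + 0.2 = 0.71.
E[Y | Y ∈ {2, 3, 4, 6}] = [2·0.14 + 3·0.2 + 4·0.17 + 6·0.2] / 0.71
 = 2.76 / 0.71
 = 276/71

3.8873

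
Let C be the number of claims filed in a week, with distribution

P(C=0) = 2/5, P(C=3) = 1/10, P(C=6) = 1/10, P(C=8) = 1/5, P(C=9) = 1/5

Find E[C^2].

33.5

E[C^2] = Σ c^2·P(C=c)
 = 0·2/5 + 9·1/10 + 36·1/10 + 64·1/5 + 81·1/5
 = 0 + 9/10 + 18/5 + 64/5 + 81/5
 = 67/2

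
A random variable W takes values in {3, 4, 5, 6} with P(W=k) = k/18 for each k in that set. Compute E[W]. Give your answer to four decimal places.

E[W] = Σ w·P(W=w)
 = 3·1/6 + 4·2/9 + 5·5/18 + 6·1/3
 = 1/2 + 8/9 + 25/18 + 2
 = 43/9

4.7778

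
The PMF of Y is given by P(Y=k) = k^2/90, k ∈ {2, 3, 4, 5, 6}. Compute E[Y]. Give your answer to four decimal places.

E[Y] = Σ y·P(Y=y)
 = 2·2/45 + 3·1/10 + 4·8/45 + 5·5/18 + 6·2/5
 = 4/45 + 3/10 + 32/45 + 25/18 + 12/5
 = 44/9

4.8889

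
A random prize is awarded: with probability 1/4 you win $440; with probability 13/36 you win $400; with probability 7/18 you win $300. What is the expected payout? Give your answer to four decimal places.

371.1111

E[payout] = 440·1/4 + 400·13/36 + 300·7/18
 = 110 + 1300/9 + 350/3
 = 3340/9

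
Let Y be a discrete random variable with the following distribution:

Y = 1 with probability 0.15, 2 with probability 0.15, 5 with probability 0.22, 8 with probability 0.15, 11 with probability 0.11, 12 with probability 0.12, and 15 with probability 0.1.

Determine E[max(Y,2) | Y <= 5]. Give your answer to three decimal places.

P(Y <= 5) = 0.15 + 0.15 + 0.22 = 0.52.
E[max(Y,2) | Y <= 5] = [2·0.15 + 2·0.15 + 5·0.22] / 0.52
 = 1.7 / 0.52
 = 85/26

3.269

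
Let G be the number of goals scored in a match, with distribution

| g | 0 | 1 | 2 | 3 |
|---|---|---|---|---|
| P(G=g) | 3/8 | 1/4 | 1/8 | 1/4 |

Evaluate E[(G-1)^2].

E[(G-1)^2] = Σ (g-1)^2·P(G=g)
 = 1·3/8 + 0·1/4 + 1·1/8 + 4·1/4
 = 3/8 + 0 + 1/8 + 1
 = 3/2

1.5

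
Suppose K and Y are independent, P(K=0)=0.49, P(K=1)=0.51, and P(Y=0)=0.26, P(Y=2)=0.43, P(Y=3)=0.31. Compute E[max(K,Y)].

E[max(K,Y)] = Σ_k Σ_y max(k,y) · P(K=k)P(Y=y)
 = 0·0.1274 + 2·0.2107 + 3·0.1519 + 1·0.1326 + 2·0.2193 + 3·0.1581
 = 0 + 0.4214 + 0.4557 + 0.1326 + 0.4386 + 0.4743
 = 1.9226

1.9226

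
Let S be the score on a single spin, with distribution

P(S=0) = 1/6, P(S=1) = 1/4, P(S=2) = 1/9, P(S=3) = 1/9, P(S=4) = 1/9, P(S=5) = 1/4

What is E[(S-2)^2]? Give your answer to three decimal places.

3.722

E[(S-2)^2] = Σ (s-2)^2·P(S=s)
 = 4·1/6 + 1·1/4 + 0·1/9 + 1·1/9 + 4·1/9 + 9·1/4
 = 2/3 + 1/4 + 0 + 1/9 + 4/9 + 9/4
 = 67/18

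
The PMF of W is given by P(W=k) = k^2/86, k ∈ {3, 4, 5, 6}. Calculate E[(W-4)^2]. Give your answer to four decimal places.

E[(W-4)^2] = Σ (w-4)^2·P(W=w)
 = 1·9/86 + 0·8/43 + 1·25/86 + 4·18/43
 = 9/86 + 0 + 25/86 + 72/43
 = 89/43

2.0698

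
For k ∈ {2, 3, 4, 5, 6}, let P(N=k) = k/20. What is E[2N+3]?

E[2N+3] = Σ (2n+3)·P(N=n)
 = 7·1/10 + 9·3/20 + 11·1/5 + 13·1/4 + 15·3/10
 = 7/10 + 27/20 + 11/5 + 13/4 + 9/2
 = 12

12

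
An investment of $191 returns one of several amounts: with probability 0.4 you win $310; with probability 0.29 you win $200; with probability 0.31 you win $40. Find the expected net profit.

E[payout] = 310·0.4 + 200·0.29 + 40·0.31
 = 124 + 58 + 12.4
 = 194.4
Net = 194.4 - 191 = 3.4

3.4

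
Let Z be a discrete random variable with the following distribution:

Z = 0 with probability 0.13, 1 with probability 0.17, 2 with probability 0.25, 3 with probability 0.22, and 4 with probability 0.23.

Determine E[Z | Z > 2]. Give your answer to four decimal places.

3.5111

P(Z > 2) = 0.22 + 0.23 = 0.45.
E[Z | Z > 2] = [3·0.22 + 4·0.23] / 0.45
 = 1.58 / 0.45
 = 158/45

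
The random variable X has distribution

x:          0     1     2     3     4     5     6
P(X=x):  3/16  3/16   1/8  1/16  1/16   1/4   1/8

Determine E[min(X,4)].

E[min(X,4)] = Σ min(x,4)·P(X=x)
 = 0·3/16 + 1·3/16 + 2·1/8 + 3·1/16 + 4·1/16 + 4·1/4 + 4·1/8
 = 0 + 3/16 + 1/4 + 3/16 + 1/4 + 1 + 1/2
 = 19/8

2.375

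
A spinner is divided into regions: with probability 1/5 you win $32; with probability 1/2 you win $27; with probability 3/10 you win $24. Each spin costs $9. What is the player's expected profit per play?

E[payout] = 32·1/5 + 27·1/2 + 24·3/10
 = 32/5 + 27/2 + 36/5
 = 271/10
Net = 271/10 - 9 = 181/10

18.1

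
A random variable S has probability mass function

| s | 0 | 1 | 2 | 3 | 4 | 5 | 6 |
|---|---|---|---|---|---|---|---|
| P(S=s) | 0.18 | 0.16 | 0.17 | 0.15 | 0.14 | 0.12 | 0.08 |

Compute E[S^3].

E[S^3] = Σ s^3·P(S=s)
 = 0·0.18 + 1·0.16 + 8·0.17 + 27·0.15 + 64·0.14 + 125·0.12 + 216·0.08
 = 0 + 0.16 + 1.36 + 4.05 + 8.96 + 15 + 17.28
 = 46.81

46.81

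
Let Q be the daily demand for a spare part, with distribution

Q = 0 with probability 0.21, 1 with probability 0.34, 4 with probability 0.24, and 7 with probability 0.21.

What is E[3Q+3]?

E[3Q+3] = Σ (3q+3)·P(Q=q)
 = 3·0.21 + 6·0.34 + 15·0.24 + 24·0.21
 = 0.63 + 2.04 + 3.6 + 5.04
 = 11.31

11.31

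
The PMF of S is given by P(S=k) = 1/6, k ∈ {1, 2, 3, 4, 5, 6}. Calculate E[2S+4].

11

E[2S+4] = Σ (2s+4)·P(S=s)
 = 6·1/6 + 8·1/6 + 10·1/6 + 12·1/6 + 14·1/6 + 16·1/6
 = 1 + 4/3 + 5/3 + 2 + 7/3 + 8/3
 = 11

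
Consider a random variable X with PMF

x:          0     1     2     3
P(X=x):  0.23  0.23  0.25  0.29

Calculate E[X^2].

3.84

E[X^2] = Σ x^2·P(X=x)
 = 0·0.23 + 1·0.23 + 4·0.25 + 9·0.29
 = 0 + 0.23 + 1 + 2.61
 = 3.84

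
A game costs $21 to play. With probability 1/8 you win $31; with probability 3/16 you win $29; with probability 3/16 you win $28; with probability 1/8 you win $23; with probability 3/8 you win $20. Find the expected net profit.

E[payout] = 31·1/8 + 29·3/16 + 28·3/16 + 23·1/8 + 20·3/8
 = 31/8 + 87/16 + 21/4 + 23/8 + 15/2
 = 399/16
Net = 399/16 - 21 = 63/16

3.9375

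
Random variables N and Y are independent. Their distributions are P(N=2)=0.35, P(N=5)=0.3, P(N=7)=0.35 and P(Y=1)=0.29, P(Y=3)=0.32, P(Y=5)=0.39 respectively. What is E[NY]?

E[NY] = Σ_n Σ_y ny · P(N=n)P(Y=y)
 = 2·0.1015 + 6·0.112 + 10·0.1365 + 5·0.087 + 15·0.096 + 25·0.117 + 7·0.1015 + 21·0.112 + 35·0.1365
 = 0.203 + 0.672 + 1.365 + 0.435 + 1.44 + 2.925 + 0.7105 + 2.352 + 4.7775
 = 14.88

14.88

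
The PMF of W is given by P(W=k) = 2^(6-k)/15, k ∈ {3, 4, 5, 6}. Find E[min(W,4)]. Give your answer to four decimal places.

E[min(W,4)] = Σ min(w,4)·P(W=w)
 = 3·8/15 + 4·4/15 + 4·2/15 + 4·1/15
 = 8/5 + 16/15 + 8/15 + 4/15
 = 52/15

3.4667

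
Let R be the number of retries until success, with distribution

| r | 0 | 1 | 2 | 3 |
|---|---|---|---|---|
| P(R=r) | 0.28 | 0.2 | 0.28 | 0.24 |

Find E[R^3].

8.92

E[R^3] = Σ r^3·P(R=r)
 = 0·0.28 + 1·0.2 + 8·0.28 + 27·0.24
 = 0 + 0.2 + 2.24 + 6.48
 = 8.92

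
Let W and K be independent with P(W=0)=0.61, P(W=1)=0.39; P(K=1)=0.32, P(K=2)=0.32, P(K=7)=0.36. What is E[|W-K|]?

3.09

E[|W-K|] = Σ_w Σ_k |w-k| · P(W=w)P(K=k)
 = 1·0.1952 + 2·0.1952 + 7·0.2196 + 0·0.1248 + 1·0.1248 + 6·0.1404
 = 0.1952 + 0.3904 + 1.5372 + 0 + 0.1248 + 0.8424
 = 3.09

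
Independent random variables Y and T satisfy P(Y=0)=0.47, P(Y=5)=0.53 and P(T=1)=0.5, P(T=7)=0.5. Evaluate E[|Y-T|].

E[|Y-T|] = Σ_y Σ_t |y-t| · P(Y=y)P(T=t)
 = 1·0.235 + 7·0.235 + 4·0.265 + 2·0.265
 = 0.235 + 1.645 + 1.06 + 0.53
 = 3.47

3.47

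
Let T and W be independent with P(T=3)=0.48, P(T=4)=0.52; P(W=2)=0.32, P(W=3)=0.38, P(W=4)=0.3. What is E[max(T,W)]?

3.664

E[max(T,W)] = Σ_t Σ_w max(t,w) · P(T=t)P(W=w)
 = 3·0.1536 + 3·0.1824 + 4·0.144 + 4·0.1664 + 4·0.1976 + 4·0.156
 = 0.4608 + 0.5472 + 0.576 + 0.6656 + 0.7904 + 0.624
 = 3.664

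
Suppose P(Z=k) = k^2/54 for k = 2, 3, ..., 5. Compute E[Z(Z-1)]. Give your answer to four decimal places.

13.9630

E[Z(Z-1)] = Σ z(z-1)·P(Z=z)
 = 2·2/27 + 6·1/6 + 12·8/27 + 20·25/54
 = 4/27 + 1 + 32/9 + 250/27
 = 377/27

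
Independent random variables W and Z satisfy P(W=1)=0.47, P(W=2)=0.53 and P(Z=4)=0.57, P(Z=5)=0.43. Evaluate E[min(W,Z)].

E[min(W,Z)] = Σ_w Σ_z min(w,z) · P(W=w)P(Z=z)
 = 1·0.2679 + 1·0.2021 + 2·0.3021 + 2·0.2279
 = 0.2679 + 0.2021 + 0.6042 + 0.4558
 = 1.53

1.53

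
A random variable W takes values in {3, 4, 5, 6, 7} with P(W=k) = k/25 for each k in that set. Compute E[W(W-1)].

E[W(W-1)] = Σ w(w-1)·P(W=w)
 = 6·3/25 + 12·4/25 + 20·1/5 + 30·6/25 + 42·7/25
 = 18/25 + 48/25 + 4 + 36/5 + 294/25
 = 128/5

25.6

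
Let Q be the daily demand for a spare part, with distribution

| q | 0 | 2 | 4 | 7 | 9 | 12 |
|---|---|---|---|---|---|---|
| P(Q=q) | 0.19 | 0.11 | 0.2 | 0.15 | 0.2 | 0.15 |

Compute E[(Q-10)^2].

35.39

E[(Q-10)^2] = Σ (q-10)^2·P(Q=q)
 = 100·0.19 + 64·0.11 + 36·0.2 + 9·0.15 + 1·0.2 + 4·0.15
 = 19 + 7.04 + 7.2 + 1.35 + 0.2 + 0.6
 = 35.39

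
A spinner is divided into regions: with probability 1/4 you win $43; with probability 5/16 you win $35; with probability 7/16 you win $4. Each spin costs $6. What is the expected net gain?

E[payout] = 43·1/4 + 35·5/16 + 4·7/16
 = 43/4 + 175/16 + 7/4
 = 375/16
Net = 375/16 - 6 = 279/16

17.4375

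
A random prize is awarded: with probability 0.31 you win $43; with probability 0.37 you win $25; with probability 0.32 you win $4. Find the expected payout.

23.86

E[payout] = 43·0.31 + 25·0.37 + 4·0.32
 = 13.33 + 9.25 + 1.28
 = 23.86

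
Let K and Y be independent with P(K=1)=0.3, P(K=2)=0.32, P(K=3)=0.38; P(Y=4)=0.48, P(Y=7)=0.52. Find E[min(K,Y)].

2.08

E[min(K,Y)] = Σ_k Σ_y min(k,y) · P(K=k)P(Y=y)
 = 1·0.144 + 1·0.156 + 2·0.1536 + 2·0.1664 + 3·0.1824 + 3·0.1976
 = 0.144 + 0.156 + 0.3072 + 0.3328 + 0.5472 + 0.5928
 = 2.08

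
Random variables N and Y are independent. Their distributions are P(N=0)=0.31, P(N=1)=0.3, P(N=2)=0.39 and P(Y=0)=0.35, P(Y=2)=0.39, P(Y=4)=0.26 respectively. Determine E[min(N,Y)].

0.702

E[min(N,Y)] = Σ_n Σ_y min(n,y) · P(N=n)P(Y=y)
 = 0·0.1085 + 0·0.1209 + 0·0.0806 + 0·0.105 + 1·0.117 + 1·0.078 + 0·0.1365 + 2·0.1521 + 2·0.1014
 = 0 + 0 + 0 + 0 + 0.117 + 0.078 + 0 + 0.3042 + 0.2028
 = 0.702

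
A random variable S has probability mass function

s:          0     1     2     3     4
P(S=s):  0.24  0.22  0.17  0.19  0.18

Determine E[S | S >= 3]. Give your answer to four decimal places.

P(S >= 3) = 0.19 + 0.18 = 0.37.
E[S | S >= 3] = [3·0.19 + 4·0.18] / 0.37
 = 1.29 / 0.37
 = 129/37

3.4865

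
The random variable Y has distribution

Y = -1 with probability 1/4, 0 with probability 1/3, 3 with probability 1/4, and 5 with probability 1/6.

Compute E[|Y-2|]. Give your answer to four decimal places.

2.1667

E[|Y-2|] = Σ |y-2|·P(Y=y)
 = 3·1/4 + 2·1/3 + 1·1/4 + 3·1/6
 = 3/4 + 2/3 + 1/4 + 1/2
 = 13/6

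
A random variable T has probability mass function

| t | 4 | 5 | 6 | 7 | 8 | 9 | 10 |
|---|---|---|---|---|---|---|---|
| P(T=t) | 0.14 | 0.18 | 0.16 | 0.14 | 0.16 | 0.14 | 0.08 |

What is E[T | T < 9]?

P(T < 9) = 0.14 + 0.18 + 0.16 + 0.14 + 0.16 = 0.78.
E[T | T < 9] = [4·0.14 + 5·0.18 + 6·0.16 + 7·0.14 + 8·0.16] / 0.78
 = 4.68 / 0.78
 = 6

6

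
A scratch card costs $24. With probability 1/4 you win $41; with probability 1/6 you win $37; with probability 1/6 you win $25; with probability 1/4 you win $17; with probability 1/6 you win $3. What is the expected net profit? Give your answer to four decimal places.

1.3333

E[payout] = 41·1/4 + 37·1/6 + 25·1/6 + 17·1/4 + 3·1/6
 = 41/4 + 37/6 + 25/6 + 17/4 + 1/2
 = 76/3
Net = 76/3 - 24 = 4/3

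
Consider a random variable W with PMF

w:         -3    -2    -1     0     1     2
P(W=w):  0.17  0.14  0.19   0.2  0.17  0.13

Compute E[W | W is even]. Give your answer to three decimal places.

-0.043

P(W is even) = 0.14 + 0.2 + 0.13 = 0.47.
E[W | W is even] = [(-2)·0.14 + 0·0.2 + 2·0.13] / 0.47
 = -0.02 / 0.47
 = -2/47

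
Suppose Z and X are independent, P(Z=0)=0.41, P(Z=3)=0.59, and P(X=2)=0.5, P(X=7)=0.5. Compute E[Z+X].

6.27

E[Z+X] = Σ_z Σ_x (z+x) · P(Z=z)P(X=x)
 = 2·0.205 + 7·0.205 + 5·0.295 + 10·0.295
 = 0.41 + 1.435 + 1.475 + 2.95
 = 6.27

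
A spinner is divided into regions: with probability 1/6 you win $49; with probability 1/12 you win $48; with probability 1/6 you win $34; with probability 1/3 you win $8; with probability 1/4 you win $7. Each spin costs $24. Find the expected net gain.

E[payout] = 49·1/6 + 48·1/12 + 34·1/6 + 8·1/3 + 7·1/4
 = 49/6 + 4 + 17/3 + 8/3 + 7/4
 = 89/4
Net = 89/4 - 24 = -7/4

-1.75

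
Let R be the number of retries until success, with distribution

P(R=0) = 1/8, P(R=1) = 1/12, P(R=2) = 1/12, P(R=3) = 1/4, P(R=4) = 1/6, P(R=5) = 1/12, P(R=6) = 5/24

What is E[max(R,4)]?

4.5

E[max(R,4)] = Σ max(r,4)·P(R=r)
 = 4·1/8 + 4·1/12 + 4·1/12 + 4·1/4 + 4·1/6 + 5·1/12 + 6·5/24
 = 1/2 + 1/3 + 1/3 + 1 + 2/3 + 5/12 + 5/4
 = 9/2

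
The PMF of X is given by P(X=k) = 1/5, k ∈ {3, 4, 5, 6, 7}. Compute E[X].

E[X] = Σ x·P(X=x)
 = 3·1/5 + 4·1/5 + 5·1/5 + 6·1/5 + 7·1/5
 = 3/5 + 4/5 + 1 + 6/5 + 7/5
 = 5

5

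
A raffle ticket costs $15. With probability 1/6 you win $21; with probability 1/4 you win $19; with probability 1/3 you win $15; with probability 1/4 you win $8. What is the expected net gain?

E[payout] = 21·1/6 + 19·1/4 + 15·1/3 + 8·1/4
 = 7/2 + 19/4 + 5 + 2
 = 61/4
Net = 61/4 - 15 = 1/4

0.25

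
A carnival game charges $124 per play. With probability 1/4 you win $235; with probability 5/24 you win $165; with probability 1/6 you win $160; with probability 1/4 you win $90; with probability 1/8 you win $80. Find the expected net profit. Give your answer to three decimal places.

28.292

E[payout] = 235·1/4 + 165·5/24 + 160·1/6 + 90·1/4 + 80·1/8
 = 235/4 + 275/8 + 80/3 + 45/2 + 10
 = 3655/24
Net = 3655/24 - 124 = 679/24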